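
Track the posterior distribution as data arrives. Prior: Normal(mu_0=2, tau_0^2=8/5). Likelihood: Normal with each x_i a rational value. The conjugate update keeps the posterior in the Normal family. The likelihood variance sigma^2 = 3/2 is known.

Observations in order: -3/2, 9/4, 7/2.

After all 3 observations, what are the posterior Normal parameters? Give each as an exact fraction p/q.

mu_0=14/9, tau_0^2=8/21

obs 1: x=-3/2 → posterior Normal(6/31, 24/31)
obs 2: x=9/4 → posterior Normal(42/47, 24/47)
obs 3: x=7/2 → posterior Normal(14/9, 8/21)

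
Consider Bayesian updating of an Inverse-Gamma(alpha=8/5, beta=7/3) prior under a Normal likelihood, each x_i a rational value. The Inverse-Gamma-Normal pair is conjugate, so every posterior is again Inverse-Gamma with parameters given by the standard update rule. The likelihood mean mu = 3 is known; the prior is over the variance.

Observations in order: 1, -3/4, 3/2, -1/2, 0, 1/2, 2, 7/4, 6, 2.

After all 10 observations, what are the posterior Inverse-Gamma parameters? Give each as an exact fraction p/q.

alpha=33/5, beta=1561/48

obs 1: x=1 → posterior Inverse-Gamma(21/10, 13/3)
obs 2: x=-3/4 → posterior Inverse-Gamma(13/5, 1091/96)
obs 3: x=3/2 → posterior Inverse-Gamma(31/10, 1199/96)
obs 4: x=-1/2 → posterior Inverse-Gamma(18/5, 1787/96)
obs 5: x=0 → posterior Inverse-Gamma(41/10, 2219/96)
obs 6: x=1/2 → posterior Inverse-Gamma(23/5, 2519/96)
obs 7: x=2 → posterior Inverse-Gamma(51/10, 2567/96)
obs 8: x=7/4 → posterior Inverse-Gamma(28/5, 1321/48)
obs 9: x=6 → posterior Inverse-Gamma(61/10, 1537/48)
obs 10: x=2 → posterior Inverse-Gamma(33/5, 1561/48)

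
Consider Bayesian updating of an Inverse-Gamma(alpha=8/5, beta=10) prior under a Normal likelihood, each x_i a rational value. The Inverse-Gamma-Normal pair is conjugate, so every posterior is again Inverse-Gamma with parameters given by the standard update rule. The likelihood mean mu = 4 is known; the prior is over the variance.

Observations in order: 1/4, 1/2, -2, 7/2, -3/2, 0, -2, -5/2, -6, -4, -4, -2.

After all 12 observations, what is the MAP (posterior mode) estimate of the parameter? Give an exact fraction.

37685/1376

obs 1: x=1/4 → posterior Inverse-Gamma(21/10, 545/32)
obs 2: x=1/2 → posterior Inverse-Gamma(13/5, 741/32)
obs 3: x=-2 → posterior Inverse-Gamma(31/10, 1317/32)
obs 4: x=7/2 → posterior Inverse-Gamma(18/5, 1321/32)
obs 5: x=-3/2 → posterior Inverse-Gamma(41/10, 1805/32)
obs 6: x=0 → posterior Inverse-Gamma(23/5, 2061/32)
obs 7: x=-2 → posterior Inverse-Gamma(51/10, 2637/32)
obs 8: x=-5/2 → posterior Inverse-Gamma(28/5, 3313/32)
obs 9: x=-6 → posterior Inverse-Gamma(61/10, 4913/32)
obs 10: x=-4 → posterior Inverse-Gamma(33/5, 5937/32)
obs 11: x=-4 → posterior Inverse-Gamma(71/10, 6961/32)
obs 12: x=-2 → posterior Inverse-Gamma(38/5, 7537/32)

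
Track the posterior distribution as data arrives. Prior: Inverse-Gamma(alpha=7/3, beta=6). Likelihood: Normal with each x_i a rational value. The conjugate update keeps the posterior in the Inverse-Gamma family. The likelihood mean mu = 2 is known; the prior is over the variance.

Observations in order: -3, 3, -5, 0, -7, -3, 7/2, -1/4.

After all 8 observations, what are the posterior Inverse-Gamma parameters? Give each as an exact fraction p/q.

obs 1: x=-3 → posterior Inverse-Gamma(17/6, 37/2)
obs 2: x=3 → posterior Inverse-Gamma(10/3, 19)
obs 3: x=-5 → posterior Inverse-Gamma(23/6, 87/2)
obs 4: x=0 → posterior Inverse-Gamma(13/3, 91/2)
obs 5: x=-7 → posterior Inverse-Gamma(29/6, 86)
obs 6: x=-3 → posterior Inverse-Gamma(16/3, 197/2)
obs 7: x=7/2 → posterior Inverse-Gamma(35/6, 797/8)
obs 8: x=-1/4 → posterior Inverse-Gamma(19/3, 3269/32)

alpha=19/3, beta=3269/32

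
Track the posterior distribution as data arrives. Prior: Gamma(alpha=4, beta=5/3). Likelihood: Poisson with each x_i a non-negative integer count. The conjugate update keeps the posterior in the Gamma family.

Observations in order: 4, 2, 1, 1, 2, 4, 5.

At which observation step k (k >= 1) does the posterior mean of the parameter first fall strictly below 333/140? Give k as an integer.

k = 3

obs 1: x=4 → posterior Gamma(8, 8/3)
obs 2: x=2 → posterior Gamma(10, 11/3)
obs 3: x=1 → posterior Gamma(11, 14/3)
obs 4: x=1 → posterior Gamma(12, 17/3)
obs 5: x=2 → posterior Gamma(14, 20/3)
obs 6: x=4 → posterior Gamma(18, 23/3)
obs 7: x=5 → posterior Gamma(23, 26/3)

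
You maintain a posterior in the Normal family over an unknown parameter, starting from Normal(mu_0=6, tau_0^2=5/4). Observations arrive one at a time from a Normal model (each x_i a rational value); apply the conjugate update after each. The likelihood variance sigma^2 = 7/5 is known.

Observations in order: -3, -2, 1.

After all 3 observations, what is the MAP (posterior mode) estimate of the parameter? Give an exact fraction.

obs 1: x=-3 → posterior Normal(93/53, 35/53)
obs 2: x=-2 → posterior Normal(43/78, 35/78)
obs 3: x=1 → posterior Normal(68/103, 35/103)

68/103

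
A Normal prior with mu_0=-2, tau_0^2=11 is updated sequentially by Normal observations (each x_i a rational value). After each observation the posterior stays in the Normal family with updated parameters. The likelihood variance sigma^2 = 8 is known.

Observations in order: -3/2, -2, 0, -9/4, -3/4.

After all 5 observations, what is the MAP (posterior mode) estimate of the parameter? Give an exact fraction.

-25/18

obs 1: x=-3/2 → posterior Normal(-65/38, 88/19)
obs 2: x=-2 → posterior Normal(-109/60, 44/15)
obs 3: x=0 → posterior Normal(-109/82, 88/41)
obs 4: x=-9/4 → posterior Normal(-317/208, 22/13)
obs 5: x=-3/4 → posterior Normal(-25/18, 88/63)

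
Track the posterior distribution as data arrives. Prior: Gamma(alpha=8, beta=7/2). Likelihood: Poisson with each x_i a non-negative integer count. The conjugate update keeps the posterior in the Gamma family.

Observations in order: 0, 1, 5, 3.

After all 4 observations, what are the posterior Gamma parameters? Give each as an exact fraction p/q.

obs 1: x=0 → posterior Gamma(8, 9/2)
obs 2: x=1 → posterior Gamma(9, 11/2)
obs 3: x=5 → posterior Gamma(14, 13/2)
obs 4: x=3 → posterior Gamma(17, 15/2)

alpha=17, beta=15/2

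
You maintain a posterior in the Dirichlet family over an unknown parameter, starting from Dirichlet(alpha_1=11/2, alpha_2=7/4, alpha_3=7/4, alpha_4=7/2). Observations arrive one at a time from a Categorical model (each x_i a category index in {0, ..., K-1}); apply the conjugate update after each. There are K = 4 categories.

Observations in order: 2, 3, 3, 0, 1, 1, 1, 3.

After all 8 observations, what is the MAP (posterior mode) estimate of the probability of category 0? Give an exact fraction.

obs 1: x=2 → posterior Dirichlet(11/2, 7/4, 11/4, 7/2)
obs 2: x=3 → posterior Dirichlet(11/2, 7/4, 11/4, 9/2)
obs 3: x=3 → posterior Dirichlet(11/2, 7/4, 11/4, 11/2)
obs 4: x=0 → posterior Dirichlet(13/2, 7/4, 11/4, 11/2)
obs 5: x=1 → posterior Dirichlet(13/2, 11/4, 11/4, 11/2)
obs 6: x=1 → posterior Dirichlet(13/2, 15/4, 11/4, 11/2)
obs 7: x=1 → posterior Dirichlet(13/2, 19/4, 11/4, 11/2)
obs 8: x=3 → posterior Dirichlet(13/2, 19/4, 11/4, 13/2)

1/3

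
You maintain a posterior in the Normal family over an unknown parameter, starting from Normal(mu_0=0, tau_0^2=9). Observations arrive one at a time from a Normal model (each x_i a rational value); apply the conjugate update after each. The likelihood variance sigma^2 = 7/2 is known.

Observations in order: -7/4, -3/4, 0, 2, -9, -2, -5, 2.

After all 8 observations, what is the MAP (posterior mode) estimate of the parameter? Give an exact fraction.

-261/151

obs 1: x=-7/4 → posterior Normal(-63/50, 63/25)
obs 2: x=-3/4 → posterior Normal(-45/43, 63/43)
obs 3: x=0 → posterior Normal(-45/61, 63/61)
obs 4: x=2 → posterior Normal(-9/79, 63/79)
obs 5: x=-9 → posterior Normal(-171/97, 63/97)
obs 6: x=-2 → posterior Normal(-9/5, 63/115)
obs 7: x=-5 → posterior Normal(-297/133, 9/19)
obs 8: x=2 → posterior Normal(-261/151, 63/151)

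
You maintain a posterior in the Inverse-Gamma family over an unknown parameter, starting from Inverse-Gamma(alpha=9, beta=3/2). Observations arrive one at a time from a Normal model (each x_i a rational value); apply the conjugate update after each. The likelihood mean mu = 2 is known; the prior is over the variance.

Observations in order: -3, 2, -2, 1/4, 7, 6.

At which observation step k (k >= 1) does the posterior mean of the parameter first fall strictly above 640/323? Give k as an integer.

k = 3

obs 1: x=-3 → posterior Inverse-Gamma(19/2, 14)
obs 2: x=2 → posterior Inverse-Gamma(10, 14)
obs 3: x=-2 → posterior Inverse-Gamma(21/2, 22)
obs 4: x=1/4 → posterior Inverse-Gamma(11, 753/32)
obs 5: x=7 → posterior Inverse-Gamma(23/2, 1153/32)
obs 6: x=6 → posterior Inverse-Gamma(12, 1409/32)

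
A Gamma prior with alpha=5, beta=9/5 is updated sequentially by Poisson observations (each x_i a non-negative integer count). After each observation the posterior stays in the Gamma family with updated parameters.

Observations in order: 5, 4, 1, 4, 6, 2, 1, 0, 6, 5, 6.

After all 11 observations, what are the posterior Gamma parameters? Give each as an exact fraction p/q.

obs 1: x=5 → posterior Gamma(10, 14/5)
obs 2: x=4 → posterior Gamma(14, 19/5)
obs 3: x=1 → posterior Gamma(15, 24/5)
obs 4: x=4 → posterior Gamma(19, 29/5)
obs 5: x=6 → posterior Gamma(25, 34/5)
obs 6: x=2 → posterior Gamma(27, 39/5)
obs 7: x=1 → posterior Gamma(28, 44/5)
obs 8: x=0 → posterior Gamma(28, 49/5)
obs 9: x=6 → posterior Gamma(34, 54/5)
obs 10: x=5 → posterior Gamma(39, 59/5)
obs 11: x=6 → posterior Gamma(45, 64/5)

alpha=45, beta=64/5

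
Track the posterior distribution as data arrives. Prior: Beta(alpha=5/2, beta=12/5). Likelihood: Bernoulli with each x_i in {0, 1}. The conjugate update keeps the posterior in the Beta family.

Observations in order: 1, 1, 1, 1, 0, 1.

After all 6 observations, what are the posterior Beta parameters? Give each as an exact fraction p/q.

obs 1: x=1 → posterior Beta(7/2, 12/5)
obs 2: x=1 → posterior Beta(9/2, 12/5)
obs 3: x=1 → posterior Beta(11/2, 12/5)
obs 4: x=1 → posterior Beta(13/2, 12/5)
obs 5: x=0 → posterior Beta(13/2, 17/5)
obs 6: x=1 → posterior Beta(15/2, 17/5)

alpha=15/2, beta=17/5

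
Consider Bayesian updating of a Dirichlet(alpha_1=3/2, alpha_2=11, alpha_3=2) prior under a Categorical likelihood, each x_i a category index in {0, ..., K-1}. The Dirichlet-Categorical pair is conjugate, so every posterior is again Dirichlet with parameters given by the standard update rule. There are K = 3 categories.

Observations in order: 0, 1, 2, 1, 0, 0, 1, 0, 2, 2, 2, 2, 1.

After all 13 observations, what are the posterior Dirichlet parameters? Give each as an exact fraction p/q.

obs 1: x=0 → posterior Dirichlet(5/2, 11, 2)
obs 2: x=1 → posterior Dirichlet(5/2, 12, 2)
obs 3: x=2 → posterior Dirichlet(5/2, 12, 3)
obs 4: x=1 → posterior Dirichlet(5/2, 13, 3)
obs 5: x=0 → posterior Dirichlet(7/2, 13, 3)
obs 6: x=0 → posterior Dirichlet(9/2, 13, 3)
obs 7: x=1 → posterior Dirichlet(9/2, 14, 3)
obs 8: x=0 → posterior Dirichlet(11/2, 14, 3)
obs 9: x=2 → posterior Dirichlet(11/2, 14, 4)
obs 10: x=2 → posterior Dirichlet(11/2, 14, 5)
obs 11: x=2 → posterior Dirichlet(11/2, 14, 6)
obs 12: x=2 → posterior Dirichlet(11/2, 14, 7)
obs 13: x=1 → posterior Dirichlet(11/2, 15, 7)

alpha_1=11/2, alpha_2=15, alpha_3=7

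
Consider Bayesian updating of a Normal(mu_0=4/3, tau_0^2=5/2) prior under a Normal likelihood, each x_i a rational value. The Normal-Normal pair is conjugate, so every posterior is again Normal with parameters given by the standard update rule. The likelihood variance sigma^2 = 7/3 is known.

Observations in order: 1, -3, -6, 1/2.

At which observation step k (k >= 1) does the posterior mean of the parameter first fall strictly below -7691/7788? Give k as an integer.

k = 3

obs 1: x=1 → posterior Normal(101/87, 35/29)
obs 2: x=-3 → posterior Normal(-17/66, 35/44)
obs 3: x=-6 → posterior Normal(-304/177, 35/59)
obs 4: x=1/2 → posterior Normal(-563/444, 35/74)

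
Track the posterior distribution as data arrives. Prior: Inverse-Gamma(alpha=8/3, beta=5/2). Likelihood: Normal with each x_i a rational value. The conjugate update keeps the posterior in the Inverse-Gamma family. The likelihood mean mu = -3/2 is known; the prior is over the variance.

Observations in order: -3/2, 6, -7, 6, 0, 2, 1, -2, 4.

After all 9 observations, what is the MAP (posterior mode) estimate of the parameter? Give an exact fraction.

obs 1: x=-3/2 → posterior Inverse-Gamma(19/6, 5/2)
obs 2: x=6 → posterior Inverse-Gamma(11/3, 245/8)
obs 3: x=-7 → posterior Inverse-Gamma(25/6, 183/4)
obs 4: x=6 → posterior Inverse-Gamma(14/3, 591/8)
obs 5: x=0 → posterior Inverse-Gamma(31/6, 75)
obs 6: x=2 → posterior Inverse-Gamma(17/3, 649/8)
obs 7: x=1 → posterior Inverse-Gamma(37/6, 337/4)
obs 8: x=-2 → posterior Inverse-Gamma(20/3, 675/8)
obs 9: x=4 → posterior Inverse-Gamma(43/6, 199/2)

597/49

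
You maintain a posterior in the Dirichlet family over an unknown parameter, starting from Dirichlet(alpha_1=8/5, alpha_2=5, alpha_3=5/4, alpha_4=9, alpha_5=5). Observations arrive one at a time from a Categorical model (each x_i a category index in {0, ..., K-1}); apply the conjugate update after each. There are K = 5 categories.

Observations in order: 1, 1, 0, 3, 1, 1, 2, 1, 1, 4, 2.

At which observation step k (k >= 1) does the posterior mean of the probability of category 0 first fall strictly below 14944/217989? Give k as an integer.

obs 1: x=1 → posterior Dirichlet(8/5, 6, 5/4, 9, 5)
obs 2: x=1 → posterior Dirichlet(8/5, 7, 5/4, 9, 5)
obs 3: x=0 → posterior Dirichlet(13/5, 7, 5/4, 9, 5)
obs 4: x=3 → posterior Dirichlet(13/5, 7, 5/4, 10, 5)
obs 5: x=1 → posterior Dirichlet(13/5, 8, 5/4, 10, 5)
obs 6: x=1 → posterior Dirichlet(13/5, 9, 5/4, 10, 5)
obs 7: x=2 → posterior Dirichlet(13/5, 9, 9/4, 10, 5)
obs 8: x=1 → posterior Dirichlet(13/5, 10, 9/4, 10, 5)
obs 9: x=1 → posterior Dirichlet(13/5, 11, 9/4, 10, 5)
obs 10: x=4 → posterior Dirichlet(13/5, 11, 9/4, 10, 6)
obs 11: x=2 → posterior Dirichlet(13/5, 11, 13/4, 10, 6)

k = 2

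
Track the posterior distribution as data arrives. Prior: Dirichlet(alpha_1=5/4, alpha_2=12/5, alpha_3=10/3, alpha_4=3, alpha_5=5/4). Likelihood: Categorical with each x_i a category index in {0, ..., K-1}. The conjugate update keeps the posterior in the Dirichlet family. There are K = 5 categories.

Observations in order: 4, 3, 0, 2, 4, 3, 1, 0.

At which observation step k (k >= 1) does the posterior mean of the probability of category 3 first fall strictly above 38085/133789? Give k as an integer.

obs 1: x=4 → posterior Dirichlet(5/4, 12/5, 10/3, 3, 9/4)
obs 2: x=3 → posterior Dirichlet(5/4, 12/5, 10/3, 4, 9/4)
obs 3: x=0 → posterior Dirichlet(9/4, 12/5, 10/3, 4, 9/4)
obs 4: x=2 → posterior Dirichlet(9/4, 12/5, 13/3, 4, 9/4)
obs 5: x=4 → posterior Dirichlet(9/4, 12/5, 13/3, 4, 13/4)
obs 6: x=3 → posterior Dirichlet(9/4, 12/5, 13/3, 5, 13/4)
obs 7: x=1 → posterior Dirichlet(9/4, 17/5, 13/3, 5, 13/4)
obs 8: x=0 → posterior Dirichlet(13/4, 17/5, 13/3, 5, 13/4)

k = 2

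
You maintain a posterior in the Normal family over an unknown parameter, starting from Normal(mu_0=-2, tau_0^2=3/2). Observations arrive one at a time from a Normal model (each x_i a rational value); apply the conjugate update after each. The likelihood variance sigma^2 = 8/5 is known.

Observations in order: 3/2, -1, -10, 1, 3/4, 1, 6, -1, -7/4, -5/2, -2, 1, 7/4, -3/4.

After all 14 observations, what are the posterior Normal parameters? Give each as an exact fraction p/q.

mu_0=-61/113, tau_0^2=12/113

obs 1: x=3/2 → posterior Normal(-19/62, 24/31)
obs 2: x=-1 → posterior Normal(-49/92, 12/23)
obs 3: x=-10 → posterior Normal(-349/122, 24/61)
obs 4: x=1 → posterior Normal(-319/152, 6/19)
obs 5: x=3/4 → posterior Normal(-593/364, 24/91)
obs 6: x=1 → posterior Normal(-533/424, 12/53)
obs 7: x=6 → posterior Normal(-173/484, 24/121)
obs 8: x=-1 → posterior Normal(-233/544, 3/17)
obs 9: x=-7/4 → posterior Normal(-169/302, 24/151)
obs 10: x=-5/2 → posterior Normal(-61/83, 12/83)
obs 11: x=-2 → posterior Normal(-152/181, 24/181)
obs 12: x=1 → posterior Normal(-137/196, 6/49)
obs 13: x=7/4 → posterior Normal(-443/844, 24/211)
obs 14: x=-3/4 → posterior Normal(-61/113, 12/113)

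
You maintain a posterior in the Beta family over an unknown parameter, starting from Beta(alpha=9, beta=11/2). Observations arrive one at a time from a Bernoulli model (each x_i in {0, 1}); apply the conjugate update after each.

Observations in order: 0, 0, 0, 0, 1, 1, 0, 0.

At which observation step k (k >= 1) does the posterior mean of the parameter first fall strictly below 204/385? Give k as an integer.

obs 1: x=0 → posterior Beta(9, 13/2)
obs 2: x=0 → posterior Beta(9, 15/2)
obs 3: x=0 → posterior Beta(9, 17/2)
obs 4: x=0 → posterior Beta(9, 19/2)
obs 5: x=1 → posterior Beta(10, 19/2)
obs 6: x=1 → posterior Beta(11, 19/2)
obs 7: x=0 → posterior Beta(11, 21/2)
obs 8: x=0 → posterior Beta(11, 23/2)

k = 3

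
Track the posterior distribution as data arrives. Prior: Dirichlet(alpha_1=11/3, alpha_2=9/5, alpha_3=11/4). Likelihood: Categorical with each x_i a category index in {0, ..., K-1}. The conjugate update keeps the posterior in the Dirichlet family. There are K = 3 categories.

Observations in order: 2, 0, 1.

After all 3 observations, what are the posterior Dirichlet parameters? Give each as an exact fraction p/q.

obs 1: x=2 → posterior Dirichlet(11/3, 9/5, 15/4)
obs 2: x=0 → posterior Dirichlet(14/3, 9/5, 15/4)
obs 3: x=1 → posterior Dirichlet(14/3, 14/5, 15/4)

alpha_1=14/3, alpha_2=14/5, alpha_3=15/4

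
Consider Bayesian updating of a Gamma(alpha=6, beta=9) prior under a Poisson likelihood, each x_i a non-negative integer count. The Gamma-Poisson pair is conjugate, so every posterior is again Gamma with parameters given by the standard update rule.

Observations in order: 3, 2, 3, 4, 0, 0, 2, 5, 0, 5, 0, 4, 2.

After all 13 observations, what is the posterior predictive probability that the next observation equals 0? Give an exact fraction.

obs 1: x=3 → posterior Gamma(9, 10)
obs 2: x=2 → posterior Gamma(11, 11)
obs 3: x=3 → posterior Gamma(14, 12)
obs 4: x=4 → posterior Gamma(18, 13)
obs 5: x=0 → posterior Gamma(18, 14)
obs 6: x=0 → posterior Gamma(18, 15)
obs 7: x=2 → posterior Gamma(20, 16)
obs 8: x=5 → posterior Gamma(25, 17)
obs 9: x=0 → posterior Gamma(25, 18)
obs 10: x=5 → posterior Gamma(30, 19)
obs 11: x=0 → posterior Gamma(30, 20)
obs 12: x=4 → posterior Gamma(34, 21)
obs 13: x=2 → posterior Gamma(36, 22)

2124303230726006271483826780841554627491524509696/10524515126174167358877236351104092889324551536161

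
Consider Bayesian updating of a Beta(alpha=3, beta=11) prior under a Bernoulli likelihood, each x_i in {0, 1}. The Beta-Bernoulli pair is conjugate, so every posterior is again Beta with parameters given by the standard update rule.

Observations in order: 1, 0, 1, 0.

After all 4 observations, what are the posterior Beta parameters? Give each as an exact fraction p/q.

alpha=5, beta=13

obs 1: x=1 → posterior Beta(4, 11)
obs 2: x=0 → posterior Beta(4, 12)
obs 3: x=1 → posterior Beta(5, 12)
obs 4: x=0 → posterior Beta(5, 13)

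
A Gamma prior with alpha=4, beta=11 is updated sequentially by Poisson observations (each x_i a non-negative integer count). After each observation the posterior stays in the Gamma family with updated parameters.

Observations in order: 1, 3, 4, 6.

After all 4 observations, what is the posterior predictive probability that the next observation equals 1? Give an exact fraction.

13301026920318603515625/37778931862957161709568

obs 1: x=1 → posterior Gamma(5, 12)
obs 2: x=3 → posterior Gamma(8, 13)
obs 3: x=4 → posterior Gamma(12, 14)
obs 4: x=6 → posterior Gamma(18, 15)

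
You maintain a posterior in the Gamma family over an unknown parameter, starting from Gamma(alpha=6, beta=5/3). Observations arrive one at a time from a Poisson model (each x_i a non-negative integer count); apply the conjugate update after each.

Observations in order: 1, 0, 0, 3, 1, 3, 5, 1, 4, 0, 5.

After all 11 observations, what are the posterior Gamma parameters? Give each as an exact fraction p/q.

obs 1: x=1 → posterior Gamma(7, 8/3)
obs 2: x=0 → posterior Gamma(7, 11/3)
obs 3: x=0 → posterior Gamma(7, 14/3)
obs 4: x=3 → posterior Gamma(10, 17/3)
obs 5: x=1 → posterior Gamma(11, 20/3)
obs 6: x=3 → posterior Gamma(14, 23/3)
obs 7: x=5 → posterior Gamma(19, 26/3)
obs 8: x=1 → posterior Gamma(20, 29/3)
obs 9: x=4 → posterior Gamma(24, 32/3)
obs 10: x=0 → posterior Gamma(24, 35/3)
obs 11: x=5 → posterior Gamma(29, 38/3)

alpha=29, beta=38/3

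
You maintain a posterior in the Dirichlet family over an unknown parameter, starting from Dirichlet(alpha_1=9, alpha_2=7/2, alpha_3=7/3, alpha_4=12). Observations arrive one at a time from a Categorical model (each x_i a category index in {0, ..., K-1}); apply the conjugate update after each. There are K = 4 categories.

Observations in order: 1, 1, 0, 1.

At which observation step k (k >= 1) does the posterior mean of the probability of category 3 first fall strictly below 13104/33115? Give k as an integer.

k = 4

obs 1: x=1 → posterior Dirichlet(9, 9/2, 7/3, 12)
obs 2: x=1 → posterior Dirichlet(9, 11/2, 7/3, 12)
obs 3: x=0 → posterior Dirichlet(10, 11/2, 7/3, 12)
obs 4: x=1 → posterior Dirichlet(10, 13/2, 7/3, 12)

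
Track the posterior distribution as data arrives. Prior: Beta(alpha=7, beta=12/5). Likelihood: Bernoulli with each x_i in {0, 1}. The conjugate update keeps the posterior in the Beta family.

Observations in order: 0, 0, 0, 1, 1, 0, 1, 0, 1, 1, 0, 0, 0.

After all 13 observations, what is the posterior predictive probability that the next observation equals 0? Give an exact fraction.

obs 1: x=0 → posterior Beta(7, 17/5)
obs 2: x=0 → posterior Beta(7, 22/5)
obs 3: x=0 → posterior Beta(7, 27/5)
obs 4: x=1 → posterior Beta(8, 27/5)
obs 5: x=1 → posterior Beta(9, 27/5)
obs 6: x=0 → posterior Beta(9, 32/5)
obs 7: x=1 → posterior Beta(10, 32/5)
obs 8: x=0 → posterior Beta(10, 37/5)
obs 9: x=1 → posterior Beta(11, 37/5)
obs 10: x=1 → posterior Beta(12, 37/5)
obs 11: x=0 → posterior Beta(12, 42/5)
obs 12: x=0 → posterior Beta(12, 47/5)
obs 13: x=0 → posterior Beta(12, 52/5)

13/28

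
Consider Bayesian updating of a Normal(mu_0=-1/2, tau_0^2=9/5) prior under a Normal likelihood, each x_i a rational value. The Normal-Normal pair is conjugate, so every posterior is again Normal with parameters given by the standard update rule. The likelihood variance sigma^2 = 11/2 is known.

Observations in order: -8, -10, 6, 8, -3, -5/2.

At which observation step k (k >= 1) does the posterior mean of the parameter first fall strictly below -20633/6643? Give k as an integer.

k = 2

obs 1: x=-8 → posterior Normal(-343/146, 99/73)
obs 2: x=-10 → posterior Normal(-703/182, 99/91)
obs 3: x=6 → posterior Normal(-487/218, 99/109)
obs 4: x=8 → posterior Normal(-199/254, 99/127)
obs 5: x=-3 → posterior Normal(-307/290, 99/145)
obs 6: x=-5/2 → posterior Normal(-397/326, 99/163)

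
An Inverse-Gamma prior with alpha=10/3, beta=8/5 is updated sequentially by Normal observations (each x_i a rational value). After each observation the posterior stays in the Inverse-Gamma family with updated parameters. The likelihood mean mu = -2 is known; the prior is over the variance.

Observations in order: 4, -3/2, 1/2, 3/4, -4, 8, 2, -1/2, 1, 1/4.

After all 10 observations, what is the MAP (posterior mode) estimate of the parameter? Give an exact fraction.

obs 1: x=4 → posterior Inverse-Gamma(23/6, 98/5)
obs 2: x=-3/2 → posterior Inverse-Gamma(13/3, 789/40)
obs 3: x=1/2 → posterior Inverse-Gamma(29/6, 457/20)
obs 4: x=3/4 → posterior Inverse-Gamma(16/3, 4261/160)
obs 5: x=-4 → posterior Inverse-Gamma(35/6, 4581/160)
obs 6: x=8 → posterior Inverse-Gamma(19/3, 12581/160)
obs 7: x=2 → posterior Inverse-Gamma(41/6, 13861/160)
obs 8: x=-1/2 → posterior Inverse-Gamma(22/3, 14041/160)
obs 9: x=1 → posterior Inverse-Gamma(47/6, 14761/160)
obs 10: x=1/4 → posterior Inverse-Gamma(25/3, 7583/80)

22749/2240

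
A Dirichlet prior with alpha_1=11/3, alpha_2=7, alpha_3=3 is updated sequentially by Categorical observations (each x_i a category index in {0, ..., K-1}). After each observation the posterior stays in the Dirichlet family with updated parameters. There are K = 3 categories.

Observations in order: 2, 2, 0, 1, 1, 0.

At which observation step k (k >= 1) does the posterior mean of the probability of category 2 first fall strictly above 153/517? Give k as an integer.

k = 2

obs 1: x=2 → posterior Dirichlet(11/3, 7, 4)
obs 2: x=2 → posterior Dirichlet(11/3, 7, 5)
obs 3: x=0 → posterior Dirichlet(14/3, 7, 5)
obs 4: x=1 → posterior Dirichlet(14/3, 8, 5)
obs 5: x=1 → posterior Dirichlet(14/3, 9, 5)
obs 6: x=0 → posterior Dirichlet(17/3, 9, 5)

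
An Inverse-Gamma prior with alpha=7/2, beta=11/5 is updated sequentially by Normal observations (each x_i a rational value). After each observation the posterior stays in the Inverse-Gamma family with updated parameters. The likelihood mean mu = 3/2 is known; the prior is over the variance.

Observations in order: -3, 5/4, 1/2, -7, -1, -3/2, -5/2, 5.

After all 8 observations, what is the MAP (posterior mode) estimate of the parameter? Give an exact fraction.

obs 1: x=-3 → posterior Inverse-Gamma(4, 493/40)
obs 2: x=5/4 → posterior Inverse-Gamma(9/2, 1977/160)
obs 3: x=1/2 → posterior Inverse-Gamma(5, 2057/160)
obs 4: x=-7 → posterior Inverse-Gamma(11/2, 7837/160)
obs 5: x=-1 → posterior Inverse-Gamma(6, 8337/160)
obs 6: x=-3/2 → posterior Inverse-Gamma(13/2, 9057/160)
obs 7: x=-5/2 → posterior Inverse-Gamma(7, 10337/160)
obs 8: x=5 → posterior Inverse-Gamma(15/2, 11317/160)

11317/1360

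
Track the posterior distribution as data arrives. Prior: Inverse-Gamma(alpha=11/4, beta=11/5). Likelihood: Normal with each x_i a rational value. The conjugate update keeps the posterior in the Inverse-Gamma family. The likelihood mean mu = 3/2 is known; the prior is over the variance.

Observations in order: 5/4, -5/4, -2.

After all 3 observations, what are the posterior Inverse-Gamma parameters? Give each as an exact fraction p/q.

alpha=17/4, beta=971/80

obs 1: x=5/4 → posterior Inverse-Gamma(13/4, 357/160)
obs 2: x=-5/4 → posterior Inverse-Gamma(15/4, 481/80)
obs 3: x=-2 → posterior Inverse-Gamma(17/4, 971/80)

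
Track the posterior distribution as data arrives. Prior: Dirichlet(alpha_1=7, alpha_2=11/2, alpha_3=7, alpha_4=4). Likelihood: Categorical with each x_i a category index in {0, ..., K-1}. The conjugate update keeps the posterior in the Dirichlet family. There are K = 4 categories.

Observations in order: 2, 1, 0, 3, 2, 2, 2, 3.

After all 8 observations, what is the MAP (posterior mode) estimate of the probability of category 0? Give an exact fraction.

obs 1: x=2 → posterior Dirichlet(7, 11/2, 8, 4)
obs 2: x=1 → posterior Dirichlet(7, 13/2, 8, 4)
obs 3: x=0 → posterior Dirichlet(8, 13/2, 8, 4)
obs 4: x=3 → posterior Dirichlet(8, 13/2, 8, 5)
obs 5: x=2 → posterior Dirichlet(8, 13/2, 9, 5)
obs 6: x=2 → posterior Dirichlet(8, 13/2, 10, 5)
obs 7: x=2 → posterior Dirichlet(8, 13/2, 11, 5)
obs 8: x=3 → posterior Dirichlet(8, 13/2, 11, 6)

14/55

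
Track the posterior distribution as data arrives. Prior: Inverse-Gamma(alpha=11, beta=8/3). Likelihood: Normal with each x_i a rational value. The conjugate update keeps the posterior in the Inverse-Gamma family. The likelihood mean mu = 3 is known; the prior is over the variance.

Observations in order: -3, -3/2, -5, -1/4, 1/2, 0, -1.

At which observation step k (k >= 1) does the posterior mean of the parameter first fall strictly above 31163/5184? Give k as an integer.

obs 1: x=-3 → posterior Inverse-Gamma(23/2, 62/3)
obs 2: x=-3/2 → posterior Inverse-Gamma(12, 739/24)
obs 3: x=-5 → posterior Inverse-Gamma(25/2, 1507/24)
obs 4: x=-1/4 → posterior Inverse-Gamma(13, 6535/96)
obs 5: x=1/2 → posterior Inverse-Gamma(27/2, 6835/96)
obs 6: x=0 → posterior Inverse-Gamma(14, 7267/96)
obs 7: x=-1 → posterior Inverse-Gamma(29/2, 8035/96)

k = 7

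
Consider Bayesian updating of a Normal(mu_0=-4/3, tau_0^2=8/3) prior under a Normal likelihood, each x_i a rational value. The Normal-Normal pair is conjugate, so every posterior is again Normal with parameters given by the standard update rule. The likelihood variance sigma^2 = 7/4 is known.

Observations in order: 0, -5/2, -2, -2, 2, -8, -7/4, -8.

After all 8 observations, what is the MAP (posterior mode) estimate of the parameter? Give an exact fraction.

-740/277

obs 1: x=0 → posterior Normal(-28/53, 56/53)
obs 2: x=-5/2 → posterior Normal(-108/85, 56/85)
obs 3: x=-2 → posterior Normal(-172/117, 56/117)
obs 4: x=-2 → posterior Normal(-236/149, 56/149)
obs 5: x=2 → posterior Normal(-172/181, 56/181)
obs 6: x=-8 → posterior Normal(-428/213, 56/213)
obs 7: x=-7/4 → posterior Normal(-484/245, 8/35)
obs 8: x=-8 → posterior Normal(-740/277, 56/277)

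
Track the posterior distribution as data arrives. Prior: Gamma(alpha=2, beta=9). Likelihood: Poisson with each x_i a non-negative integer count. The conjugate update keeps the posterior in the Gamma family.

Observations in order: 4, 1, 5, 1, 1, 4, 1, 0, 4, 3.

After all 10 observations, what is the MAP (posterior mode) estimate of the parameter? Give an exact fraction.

25/19

obs 1: x=4 → posterior Gamma(6, 10)
obs 2: x=1 → posterior Gamma(7, 11)
obs 3: x=5 → posterior Gamma(12, 12)
obs 4: x=1 → posterior Gamma(13, 13)
obs 5: x=1 → posterior Gamma(14, 14)
obs 6: x=4 → posterior Gamma(18, 15)
obs 7: x=1 → posterior Gamma(19, 16)
obs 8: x=0 → posterior Gamma(19, 17)
obs 9: x=4 → posterior Gamma(23, 18)
obs 10: x=3 → posterior Gamma(26, 19)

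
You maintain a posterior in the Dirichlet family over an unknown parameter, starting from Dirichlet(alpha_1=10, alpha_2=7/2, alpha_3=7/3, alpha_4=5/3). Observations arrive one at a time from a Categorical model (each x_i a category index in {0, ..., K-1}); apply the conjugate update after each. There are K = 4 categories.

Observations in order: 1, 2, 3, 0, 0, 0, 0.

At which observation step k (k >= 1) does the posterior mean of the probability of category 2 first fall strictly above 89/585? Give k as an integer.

k = 2

obs 1: x=1 → posterior Dirichlet(10, 9/2, 7/3, 5/3)
obs 2: x=2 → posterior Dirichlet(10, 9/2, 10/3, 5/3)
obs 3: x=3 → posterior Dirichlet(10, 9/2, 10/3, 8/3)
obs 4: x=0 → posterior Dirichlet(11, 9/2, 10/3, 8/3)
obs 5: x=0 → posterior Dirichlet(12, 9/2, 10/3, 8/3)
obs 6: x=0 → posterior Dirichlet(13, 9/2, 10/3, 8/3)
obs 7: x=0 → posterior Dirichlet(14, 9/2, 10/3, 8/3)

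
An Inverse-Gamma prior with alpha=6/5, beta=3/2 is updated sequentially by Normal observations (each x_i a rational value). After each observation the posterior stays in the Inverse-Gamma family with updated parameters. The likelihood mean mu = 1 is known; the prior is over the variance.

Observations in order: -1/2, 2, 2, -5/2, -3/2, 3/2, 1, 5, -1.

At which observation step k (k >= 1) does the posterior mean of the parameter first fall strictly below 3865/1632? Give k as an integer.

k = 3

obs 1: x=-1/2 → posterior Inverse-Gamma(17/10, 21/8)
obs 2: x=2 → posterior Inverse-Gamma(11/5, 25/8)
obs 3: x=2 → posterior Inverse-Gamma(27/10, 29/8)
obs 4: x=-5/2 → posterior Inverse-Gamma(16/5, 39/4)
obs 5: x=-3/2 → posterior Inverse-Gamma(37/10, 103/8)
obs 6: x=3/2 → posterior Inverse-Gamma(21/5, 13)
obs 7: x=1 → posterior Inverse-Gamma(47/10, 13)
obs 8: x=5 → posterior Inverse-Gamma(26/5, 21)
obs 9: x=-1 → posterior Inverse-Gamma(57/10, 23)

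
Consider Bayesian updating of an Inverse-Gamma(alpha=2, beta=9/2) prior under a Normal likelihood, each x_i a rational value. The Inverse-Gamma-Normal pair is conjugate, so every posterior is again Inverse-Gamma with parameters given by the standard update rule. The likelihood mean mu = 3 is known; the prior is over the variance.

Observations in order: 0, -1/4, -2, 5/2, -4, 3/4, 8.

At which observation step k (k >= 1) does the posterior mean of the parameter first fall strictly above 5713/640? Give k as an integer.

k = 3

obs 1: x=0 → posterior Inverse-Gamma(5/2, 9)
obs 2: x=-1/4 → posterior Inverse-Gamma(3, 457/32)
obs 3: x=-2 → posterior Inverse-Gamma(7/2, 857/32)
obs 4: x=5/2 → posterior Inverse-Gamma(4, 861/32)
obs 5: x=-4 → posterior Inverse-Gamma(9/2, 1645/32)
obs 6: x=3/4 → posterior Inverse-Gamma(5, 863/16)
obs 7: x=8 → posterior Inverse-Gamma(11/2, 1063/16)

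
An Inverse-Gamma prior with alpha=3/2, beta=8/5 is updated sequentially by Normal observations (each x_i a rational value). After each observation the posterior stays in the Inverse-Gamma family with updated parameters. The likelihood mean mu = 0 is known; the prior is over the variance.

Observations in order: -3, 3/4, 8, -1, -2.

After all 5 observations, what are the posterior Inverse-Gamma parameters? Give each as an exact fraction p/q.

obs 1: x=-3 → posterior Inverse-Gamma(2, 61/10)
obs 2: x=3/4 → posterior Inverse-Gamma(5/2, 1021/160)
obs 3: x=8 → posterior Inverse-Gamma(3, 6141/160)
obs 4: x=-1 → posterior Inverse-Gamma(7/2, 6221/160)
obs 5: x=-2 → posterior Inverse-Gamma(4, 6541/160)

alpha=4, beta=6541/160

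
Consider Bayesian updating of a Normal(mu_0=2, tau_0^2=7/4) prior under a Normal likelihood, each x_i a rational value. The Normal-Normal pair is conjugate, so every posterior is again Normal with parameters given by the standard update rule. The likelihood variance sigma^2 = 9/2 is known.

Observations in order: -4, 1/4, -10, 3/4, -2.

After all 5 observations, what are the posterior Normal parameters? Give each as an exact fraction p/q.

obs 1: x=-4 → posterior Normal(8/25, 63/50)
obs 2: x=1/4 → posterior Normal(39/128, 63/64)
obs 3: x=-10 → posterior Normal(-241/156, 21/26)
obs 4: x=3/4 → posterior Normal(-55/46, 63/92)
obs 5: x=-2 → posterior Normal(-69/53, 63/106)

mu_0=-69/53, tau_0^2=63/106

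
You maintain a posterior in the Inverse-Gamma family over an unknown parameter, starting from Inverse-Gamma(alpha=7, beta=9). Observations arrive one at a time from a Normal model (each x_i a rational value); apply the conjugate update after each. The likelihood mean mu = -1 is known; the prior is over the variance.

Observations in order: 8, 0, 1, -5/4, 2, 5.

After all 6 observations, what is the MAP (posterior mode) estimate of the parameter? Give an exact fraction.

2385/352

obs 1: x=8 → posterior Inverse-Gamma(15/2, 99/2)
obs 2: x=0 → posterior Inverse-Gamma(8, 50)
obs 3: x=1 → posterior Inverse-Gamma(17/2, 52)
obs 4: x=-5/4 → posterior Inverse-Gamma(9, 1665/32)
obs 5: x=2 → posterior Inverse-Gamma(19/2, 1809/32)
obs 6: x=5 → posterior Inverse-Gamma(10, 2385/32)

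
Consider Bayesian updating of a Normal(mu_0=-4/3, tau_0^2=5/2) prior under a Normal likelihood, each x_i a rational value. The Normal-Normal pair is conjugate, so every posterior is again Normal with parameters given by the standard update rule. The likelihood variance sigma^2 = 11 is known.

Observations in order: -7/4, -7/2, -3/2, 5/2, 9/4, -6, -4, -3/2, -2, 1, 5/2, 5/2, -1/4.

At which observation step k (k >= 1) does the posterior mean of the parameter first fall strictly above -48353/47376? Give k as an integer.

k = 5

obs 1: x=-7/4 → posterior Normal(-457/324, 55/27)
obs 2: x=-7/2 → posterior Normal(-667/384, 55/32)
obs 3: x=-3/2 → posterior Normal(-757/444, 55/37)
obs 4: x=5/2 → posterior Normal(-607/504, 55/42)
obs 5: x=9/4 → posterior Normal(-118/141, 55/47)
obs 6: x=-6 → posterior Normal(-4/3, 55/52)
obs 7: x=-4 → posterior Normal(-268/171, 55/57)
obs 8: x=-3/2 → posterior Normal(-581/372, 55/62)
obs 9: x=-2 → posterior Normal(-641/402, 55/67)
obs 10: x=1 → posterior Normal(-611/432, 55/72)
obs 11: x=5/2 → posterior Normal(-268/231, 5/7)
obs 12: x=5/2 → posterior Normal(-461/492, 55/82)
obs 13: x=-1/4 → posterior Normal(-937/1044, 55/87)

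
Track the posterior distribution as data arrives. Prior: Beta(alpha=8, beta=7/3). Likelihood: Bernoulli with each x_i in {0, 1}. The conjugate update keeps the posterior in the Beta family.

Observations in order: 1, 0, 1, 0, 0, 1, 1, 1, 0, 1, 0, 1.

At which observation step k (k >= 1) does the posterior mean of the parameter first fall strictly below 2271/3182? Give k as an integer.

obs 1: x=1 → posterior Beta(9, 7/3)
obs 2: x=0 → posterior Beta(9, 10/3)
obs 3: x=1 → posterior Beta(10, 10/3)
obs 4: x=0 → posterior Beta(10, 13/3)
obs 5: x=0 → posterior Beta(10, 16/3)
obs 6: x=1 → posterior Beta(11, 16/3)
obs 7: x=1 → posterior Beta(12, 16/3)
obs 8: x=1 → posterior Beta(13, 16/3)
obs 9: x=0 → posterior Beta(13, 19/3)
obs 10: x=1 → posterior Beta(14, 19/3)
obs 11: x=0 → posterior Beta(14, 22/3)
obs 12: x=1 → posterior Beta(15, 22/3)

k = 4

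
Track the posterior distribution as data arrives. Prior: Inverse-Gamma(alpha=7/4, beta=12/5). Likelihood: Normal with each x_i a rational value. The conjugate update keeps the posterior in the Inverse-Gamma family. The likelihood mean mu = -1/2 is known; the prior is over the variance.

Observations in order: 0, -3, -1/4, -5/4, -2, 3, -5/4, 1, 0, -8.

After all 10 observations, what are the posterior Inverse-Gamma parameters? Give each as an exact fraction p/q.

obs 1: x=0 → posterior Inverse-Gamma(9/4, 101/40)
obs 2: x=-3 → posterior Inverse-Gamma(11/4, 113/20)
obs 3: x=-1/4 → posterior Inverse-Gamma(13/4, 909/160)
obs 4: x=-5/4 → posterior Inverse-Gamma(15/4, 477/80)
obs 5: x=-2 → posterior Inverse-Gamma(17/4, 567/80)
obs 6: x=3 → posterior Inverse-Gamma(19/4, 1057/80)
obs 7: x=-5/4 → posterior Inverse-Gamma(21/4, 2159/160)
obs 8: x=1 → posterior Inverse-Gamma(23/4, 2339/160)
obs 9: x=0 → posterior Inverse-Gamma(25/4, 2359/160)
obs 10: x=-8 → posterior Inverse-Gamma(27/4, 6859/160)

alpha=27/4, beta=6859/160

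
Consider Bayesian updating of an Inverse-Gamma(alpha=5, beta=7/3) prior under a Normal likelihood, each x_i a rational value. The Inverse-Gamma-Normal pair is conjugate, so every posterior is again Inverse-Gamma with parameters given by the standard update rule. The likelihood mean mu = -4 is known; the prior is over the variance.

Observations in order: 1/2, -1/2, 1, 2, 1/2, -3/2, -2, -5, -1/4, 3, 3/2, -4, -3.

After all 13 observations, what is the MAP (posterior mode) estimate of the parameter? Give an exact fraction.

10751/1200

obs 1: x=1/2 → posterior Inverse-Gamma(11/2, 299/24)
obs 2: x=-1/2 → posterior Inverse-Gamma(6, 223/12)
obs 3: x=1 → posterior Inverse-Gamma(13/2, 373/12)
obs 4: x=2 → posterior Inverse-Gamma(7, 589/12)
obs 5: x=1/2 → posterior Inverse-Gamma(15/2, 1421/24)
obs 6: x=-3/2 → posterior Inverse-Gamma(8, 187/3)
obs 7: x=-2 → posterior Inverse-Gamma(17/2, 193/3)
obs 8: x=-5 → posterior Inverse-Gamma(9, 389/6)
obs 9: x=-1/4 → posterior Inverse-Gamma(19/2, 6899/96)
obs 10: x=3 → posterior Inverse-Gamma(10, 9251/96)
obs 11: x=3/2 → posterior Inverse-Gamma(21/2, 10703/96)
obs 12: x=-4 → posterior Inverse-Gamma(11, 10703/96)
obs 13: x=-3 → posterior Inverse-Gamma(23/2, 10751/96)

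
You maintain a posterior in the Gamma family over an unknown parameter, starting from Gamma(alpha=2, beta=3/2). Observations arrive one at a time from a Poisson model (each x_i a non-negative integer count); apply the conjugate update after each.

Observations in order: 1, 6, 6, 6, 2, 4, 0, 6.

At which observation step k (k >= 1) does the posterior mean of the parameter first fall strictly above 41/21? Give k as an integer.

obs 1: x=1 → posterior Gamma(3, 5/2)
obs 2: x=6 → posterior Gamma(9, 7/2)
obs 3: x=6 → posterior Gamma(15, 9/2)
obs 4: x=6 → posterior Gamma(21, 11/2)
obs 5: x=2 → posterior Gamma(23, 13/2)
obs 6: x=4 → posterior Gamma(27, 15/2)
obs 7: x=0 → posterior Gamma(27, 17/2)
obs 8: x=6 → posterior Gamma(33, 19/2)

k = 2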